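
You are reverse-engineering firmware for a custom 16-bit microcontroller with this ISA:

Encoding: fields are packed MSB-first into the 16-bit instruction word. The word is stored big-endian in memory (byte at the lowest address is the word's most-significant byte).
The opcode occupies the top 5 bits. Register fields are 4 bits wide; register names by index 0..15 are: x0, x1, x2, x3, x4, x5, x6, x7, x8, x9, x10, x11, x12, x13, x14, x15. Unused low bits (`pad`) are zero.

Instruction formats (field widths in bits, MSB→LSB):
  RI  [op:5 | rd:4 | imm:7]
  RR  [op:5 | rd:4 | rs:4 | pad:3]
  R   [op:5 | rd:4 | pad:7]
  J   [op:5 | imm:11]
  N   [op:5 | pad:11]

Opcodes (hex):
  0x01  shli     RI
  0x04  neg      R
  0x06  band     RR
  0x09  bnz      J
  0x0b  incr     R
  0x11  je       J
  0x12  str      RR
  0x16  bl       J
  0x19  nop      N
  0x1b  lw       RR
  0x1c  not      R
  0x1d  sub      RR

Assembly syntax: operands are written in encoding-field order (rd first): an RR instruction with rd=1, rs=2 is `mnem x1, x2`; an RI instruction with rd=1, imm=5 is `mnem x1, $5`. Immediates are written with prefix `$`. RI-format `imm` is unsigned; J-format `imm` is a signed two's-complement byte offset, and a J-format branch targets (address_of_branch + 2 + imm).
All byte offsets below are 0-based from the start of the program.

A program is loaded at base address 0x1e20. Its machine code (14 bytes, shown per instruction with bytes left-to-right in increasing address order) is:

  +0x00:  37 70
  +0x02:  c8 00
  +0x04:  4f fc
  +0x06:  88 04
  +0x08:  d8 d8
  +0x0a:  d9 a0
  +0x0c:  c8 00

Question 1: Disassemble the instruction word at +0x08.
off 0x08: read d8 d8 as big → 0xd8d8
  top 5b → 0x1b → lw [RR]
  [10:7] rd=1 = x1
  [6:3] rs=11 = x11

lw x1, x11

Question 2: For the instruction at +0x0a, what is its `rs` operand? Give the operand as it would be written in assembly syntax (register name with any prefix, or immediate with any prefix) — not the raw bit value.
off 0x0a: read d9 a0 as big → 0xd9a0
  opcode bits[15:11]=0x1b: lw/RR
  rd: (w>>7)&0xf=0x3 → x3
  rs: (w>>3)&0xf=0x4 → x4

x4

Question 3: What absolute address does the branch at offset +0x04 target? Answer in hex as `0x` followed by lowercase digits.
0x1e22

[04] 4f fc → 0x4ffc
  op=0x4ffc>>11=0x9 ⇒ bnz (J)
  imm@[10:0]=0x7fc (s11→-4) ⇒ $-4
  target = base 0x1e20 + off 0x04 + 2 + imm -4 = 0x1e22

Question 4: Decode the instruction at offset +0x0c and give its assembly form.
nop

+0x0c: c8 00 ⇒ word 0xc800 (big)
  op=0xc800>>11=0x19 ⇒ nop (N)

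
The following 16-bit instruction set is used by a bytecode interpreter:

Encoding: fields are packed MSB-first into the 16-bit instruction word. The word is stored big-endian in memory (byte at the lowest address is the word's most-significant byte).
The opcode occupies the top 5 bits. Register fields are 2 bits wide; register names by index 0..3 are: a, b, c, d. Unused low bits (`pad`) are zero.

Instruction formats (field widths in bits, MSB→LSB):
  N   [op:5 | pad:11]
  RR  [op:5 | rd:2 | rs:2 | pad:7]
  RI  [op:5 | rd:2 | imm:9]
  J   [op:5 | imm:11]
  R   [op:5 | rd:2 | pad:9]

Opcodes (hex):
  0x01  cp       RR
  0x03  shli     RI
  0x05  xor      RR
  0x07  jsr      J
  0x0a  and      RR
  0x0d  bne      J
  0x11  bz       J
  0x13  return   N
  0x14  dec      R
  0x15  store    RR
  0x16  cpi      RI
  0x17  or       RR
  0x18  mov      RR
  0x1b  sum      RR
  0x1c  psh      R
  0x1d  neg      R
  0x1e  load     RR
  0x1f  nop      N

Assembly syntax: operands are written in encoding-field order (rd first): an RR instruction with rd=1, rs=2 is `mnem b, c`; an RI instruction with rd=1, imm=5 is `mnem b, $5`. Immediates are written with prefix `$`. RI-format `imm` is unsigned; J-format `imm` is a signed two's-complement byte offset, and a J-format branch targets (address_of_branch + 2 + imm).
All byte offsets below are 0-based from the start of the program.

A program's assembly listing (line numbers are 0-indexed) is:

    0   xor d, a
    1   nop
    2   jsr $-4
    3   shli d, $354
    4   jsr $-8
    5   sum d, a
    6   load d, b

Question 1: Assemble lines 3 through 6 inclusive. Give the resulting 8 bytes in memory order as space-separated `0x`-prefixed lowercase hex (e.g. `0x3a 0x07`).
0x1f 0x62 0x3f 0xf8 0xde 0x00 0xf6 0x80

3. shli fields op=0x3:5|rd=3:2|imm=354:9 → word 1f62h → 1f 62
4. jsr fields op=0x7:5|imm=-8:11 → word 3ff8h → 3f f8
5. sum fields op=0x1b:5|rd=3:2|rs=0:2|pad=0:7 → word de00h → de 00
6. load fields op=0x1e:5|rd=3:2|rs=1:2|pad=0:7 → word f680h → f6 80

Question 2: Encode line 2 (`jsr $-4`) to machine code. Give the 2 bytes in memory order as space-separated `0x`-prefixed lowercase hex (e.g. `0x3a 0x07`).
0x3f 0xfc

2. jsr fields op=0x7:5|imm=-4:11 → word 3ffch → 3f fc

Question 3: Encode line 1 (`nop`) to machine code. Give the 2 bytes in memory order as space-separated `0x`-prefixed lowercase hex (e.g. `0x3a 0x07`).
line 1 (nop): pack op=0x1f:5|pad=0:11 = 0xf800; big→ f8 00

0xf8 0x00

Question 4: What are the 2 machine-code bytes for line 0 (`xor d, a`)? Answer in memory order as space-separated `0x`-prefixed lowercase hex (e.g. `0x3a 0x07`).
L0: xor op=0x5:5|rd=3:2|rs=0:2|pad=0:7 ⇒ 0x2e00 ⇒ big 2e 00

0x2e 0x00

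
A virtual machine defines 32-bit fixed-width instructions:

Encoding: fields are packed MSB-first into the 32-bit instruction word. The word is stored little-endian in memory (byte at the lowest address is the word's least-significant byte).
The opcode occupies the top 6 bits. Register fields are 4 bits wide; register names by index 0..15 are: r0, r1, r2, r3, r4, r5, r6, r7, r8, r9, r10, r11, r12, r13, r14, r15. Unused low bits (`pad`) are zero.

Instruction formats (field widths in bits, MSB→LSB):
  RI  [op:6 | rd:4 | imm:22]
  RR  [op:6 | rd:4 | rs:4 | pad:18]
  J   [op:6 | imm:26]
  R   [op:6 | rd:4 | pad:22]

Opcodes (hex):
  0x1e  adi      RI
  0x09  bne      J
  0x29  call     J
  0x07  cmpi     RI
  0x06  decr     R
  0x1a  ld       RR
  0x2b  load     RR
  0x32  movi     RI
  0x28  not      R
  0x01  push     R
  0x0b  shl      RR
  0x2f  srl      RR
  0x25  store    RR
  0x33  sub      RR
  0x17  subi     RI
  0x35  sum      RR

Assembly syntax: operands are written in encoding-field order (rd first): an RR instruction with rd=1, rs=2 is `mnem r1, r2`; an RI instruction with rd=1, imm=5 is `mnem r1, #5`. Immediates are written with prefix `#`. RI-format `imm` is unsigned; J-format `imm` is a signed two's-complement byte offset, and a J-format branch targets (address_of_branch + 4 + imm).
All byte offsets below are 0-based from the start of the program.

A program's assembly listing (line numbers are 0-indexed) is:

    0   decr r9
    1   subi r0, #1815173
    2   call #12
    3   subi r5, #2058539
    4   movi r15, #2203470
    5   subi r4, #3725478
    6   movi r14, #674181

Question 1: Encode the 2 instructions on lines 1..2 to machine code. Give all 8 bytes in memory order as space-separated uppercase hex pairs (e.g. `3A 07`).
1. subi fields op=0x17:6|rd=0:4|imm=1815173:22 → word 5c1bb285h → 85 b2 1b 5c
2. call fields op=0x29:6|imm=12:26 → word a400000ch → 0c 00 00 a4

85 B2 1B 5C 0C 00 00 A4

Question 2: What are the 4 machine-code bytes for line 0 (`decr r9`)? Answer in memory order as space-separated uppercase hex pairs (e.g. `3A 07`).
0. decr fields op=0x6:6|rd=9:4|pad=0:22 → word 1a400000h → 00 00 40 1a

00 00 40 1A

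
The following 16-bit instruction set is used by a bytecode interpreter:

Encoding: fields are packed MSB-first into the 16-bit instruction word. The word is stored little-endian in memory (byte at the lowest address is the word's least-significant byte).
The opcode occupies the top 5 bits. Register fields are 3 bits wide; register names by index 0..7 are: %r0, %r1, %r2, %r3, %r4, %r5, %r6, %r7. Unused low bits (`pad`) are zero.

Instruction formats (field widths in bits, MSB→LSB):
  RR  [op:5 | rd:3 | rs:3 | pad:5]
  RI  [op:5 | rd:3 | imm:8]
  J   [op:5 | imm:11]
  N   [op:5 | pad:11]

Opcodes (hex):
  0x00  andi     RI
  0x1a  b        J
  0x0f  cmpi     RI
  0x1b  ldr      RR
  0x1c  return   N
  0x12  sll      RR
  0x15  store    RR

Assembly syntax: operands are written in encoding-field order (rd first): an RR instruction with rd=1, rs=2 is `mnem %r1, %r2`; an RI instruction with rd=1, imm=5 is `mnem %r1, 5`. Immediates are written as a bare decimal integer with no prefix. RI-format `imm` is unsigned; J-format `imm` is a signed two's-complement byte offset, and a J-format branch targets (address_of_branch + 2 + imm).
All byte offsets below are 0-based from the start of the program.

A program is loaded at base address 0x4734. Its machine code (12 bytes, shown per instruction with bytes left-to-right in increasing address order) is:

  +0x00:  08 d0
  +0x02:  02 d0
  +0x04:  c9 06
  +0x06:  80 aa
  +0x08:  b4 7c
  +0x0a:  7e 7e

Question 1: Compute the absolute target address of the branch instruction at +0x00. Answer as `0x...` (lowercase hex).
0x473e

[00] 08 d0 → 0xd008
  top 5b → 0x1a → b [J]
  imm@[10:0]=0x8 ⇒ 8
  target = base 0x4734 + off 0x00 + 2 + imm 8 = 0x473e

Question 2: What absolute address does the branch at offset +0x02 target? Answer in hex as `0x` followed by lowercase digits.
0x473a

@+02  little-endian(02 d0) = 0xd002
  op=0xd002>>11=0x1a ⇒ b (J)
  imm: (w>>0)&0x7ff=0x2 → 2
  target = base 0x4734 + off 0x02 + 2 + imm 2 = 0x473a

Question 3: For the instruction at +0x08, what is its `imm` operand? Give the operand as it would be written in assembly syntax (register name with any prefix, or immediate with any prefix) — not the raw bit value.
180

[08] b4 7c → 0x7cb4
  top 5b → 0xf → cmpi [RI]
  [10:8] rd=4 = %r4
  [7:0] imm=180 = 180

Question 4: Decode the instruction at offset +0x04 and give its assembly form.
off 0x04: read c9 06 as little → 0x06c9
  opcode bits[15:11]=0x0: andi/RI
  rd: (w>>8)&0x7=0x6 → %r6
  imm: (w>>0)&0xff=0xc9 → 201

andi %r6, 201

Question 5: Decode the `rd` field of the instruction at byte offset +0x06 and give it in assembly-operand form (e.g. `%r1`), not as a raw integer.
[06] 80 aa → 0xaa80
  op=0xaa80>>11=0x15 ⇒ store (RR)
  rd: (w>>8)&0x7=0x2 → %r2
  rs: (w>>5)&0x7=0x4 → %r4

%r2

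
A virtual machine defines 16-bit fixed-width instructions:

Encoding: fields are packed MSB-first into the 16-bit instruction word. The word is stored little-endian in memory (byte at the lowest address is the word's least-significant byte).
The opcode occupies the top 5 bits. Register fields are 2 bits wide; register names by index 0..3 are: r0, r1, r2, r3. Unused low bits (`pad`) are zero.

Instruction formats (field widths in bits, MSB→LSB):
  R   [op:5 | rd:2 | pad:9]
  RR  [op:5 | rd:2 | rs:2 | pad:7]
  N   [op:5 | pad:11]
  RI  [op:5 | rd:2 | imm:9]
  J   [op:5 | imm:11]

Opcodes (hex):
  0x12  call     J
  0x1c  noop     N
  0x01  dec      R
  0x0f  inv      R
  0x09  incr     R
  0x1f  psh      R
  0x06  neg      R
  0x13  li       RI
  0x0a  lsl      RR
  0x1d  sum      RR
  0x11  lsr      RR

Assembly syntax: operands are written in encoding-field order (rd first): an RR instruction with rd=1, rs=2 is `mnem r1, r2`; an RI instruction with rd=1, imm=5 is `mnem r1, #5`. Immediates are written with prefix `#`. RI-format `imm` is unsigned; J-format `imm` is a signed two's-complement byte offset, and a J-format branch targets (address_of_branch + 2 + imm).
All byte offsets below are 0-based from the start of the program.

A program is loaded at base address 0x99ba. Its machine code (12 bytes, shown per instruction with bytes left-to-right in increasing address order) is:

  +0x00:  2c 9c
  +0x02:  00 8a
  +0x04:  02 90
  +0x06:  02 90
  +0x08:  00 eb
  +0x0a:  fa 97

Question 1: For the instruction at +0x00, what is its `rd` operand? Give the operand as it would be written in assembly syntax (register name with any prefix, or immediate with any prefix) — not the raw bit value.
r2

+0x00: 2c 9c ⇒ word 0x9c2c (little)
  opcode bits[15:11]=0x13: li/RI
  [10:9] rd=2 = r2
  [8:0] imm=44 = #44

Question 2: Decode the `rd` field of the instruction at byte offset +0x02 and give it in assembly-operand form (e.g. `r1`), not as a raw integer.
r1

off 0x02: read 00 8a as little → 0x8a00
  opcode bits[15:11]=0x11: lsr/RR
  rd: (w>>9)&0x3=0x1 → r1
  rs: (w>>7)&0x3=0x0 → r0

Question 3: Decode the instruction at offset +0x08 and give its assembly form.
[08] 00 eb → 0xeb00
  op=0xeb00>>11=0x1d ⇒ sum (RR)
  [10:9] rd=1 = r1
  [8:7] rs=2 = r2

sum r1, r2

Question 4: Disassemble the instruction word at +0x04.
call #2

+0x04: 02 90 ⇒ word 0x9002 (little)
  op=0x9002>>11=0x12 ⇒ call (J)
  imm: (w>>0)&0x7ff=0x2 → #2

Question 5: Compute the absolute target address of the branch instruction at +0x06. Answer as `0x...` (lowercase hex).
0x99c4

@+06  little-endian(02 90) = 0x9002
  top 5b → 0x12 → call [J]
  imm@[10:0]=0x2 ⇒ #2
  target = base 0x99ba + off 0x06 + 2 + imm 2 = 0x99c4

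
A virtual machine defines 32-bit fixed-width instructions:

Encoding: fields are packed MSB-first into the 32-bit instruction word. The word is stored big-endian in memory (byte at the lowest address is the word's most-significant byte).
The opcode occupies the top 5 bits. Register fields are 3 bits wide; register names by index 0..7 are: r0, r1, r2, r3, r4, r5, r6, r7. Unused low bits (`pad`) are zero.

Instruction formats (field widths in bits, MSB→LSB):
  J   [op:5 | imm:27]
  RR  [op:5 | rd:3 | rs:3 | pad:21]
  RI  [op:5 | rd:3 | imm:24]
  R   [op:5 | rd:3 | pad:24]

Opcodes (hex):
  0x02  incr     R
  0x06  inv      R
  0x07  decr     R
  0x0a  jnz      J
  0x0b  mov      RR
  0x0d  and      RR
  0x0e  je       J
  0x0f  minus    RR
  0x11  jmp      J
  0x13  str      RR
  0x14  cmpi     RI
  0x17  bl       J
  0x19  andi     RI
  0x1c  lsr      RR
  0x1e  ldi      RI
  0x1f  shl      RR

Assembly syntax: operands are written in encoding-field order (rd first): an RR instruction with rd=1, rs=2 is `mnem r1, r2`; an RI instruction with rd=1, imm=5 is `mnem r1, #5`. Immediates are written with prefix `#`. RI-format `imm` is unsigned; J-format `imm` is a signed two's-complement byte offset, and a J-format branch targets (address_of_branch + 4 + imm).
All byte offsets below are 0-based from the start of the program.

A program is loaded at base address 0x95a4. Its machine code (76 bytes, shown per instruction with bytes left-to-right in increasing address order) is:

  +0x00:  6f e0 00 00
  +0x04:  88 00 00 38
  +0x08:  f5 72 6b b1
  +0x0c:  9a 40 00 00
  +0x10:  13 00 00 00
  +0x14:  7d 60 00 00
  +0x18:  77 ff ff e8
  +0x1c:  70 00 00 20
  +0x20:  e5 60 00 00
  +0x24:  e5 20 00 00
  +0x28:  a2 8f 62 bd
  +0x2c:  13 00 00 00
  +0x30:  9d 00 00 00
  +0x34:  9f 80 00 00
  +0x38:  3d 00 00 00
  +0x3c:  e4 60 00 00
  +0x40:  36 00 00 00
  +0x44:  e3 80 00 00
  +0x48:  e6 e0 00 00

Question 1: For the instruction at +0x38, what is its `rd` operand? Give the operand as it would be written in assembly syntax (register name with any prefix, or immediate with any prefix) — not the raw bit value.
r5

off 0x38: read 3d 00 00 00 as big → 0x3d000000
  top 5b → 0x7 → decr [R]
  [26:24] rd=5 = r5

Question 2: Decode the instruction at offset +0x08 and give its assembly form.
off 0x08: read f5 72 6b b1 as big → 0xf5726bb1
  opcode bits[31:27]=0x1e: ldi/RI
  rd: (w>>24)&0x7=0x5 → r5
  imm: (w>>0)&0xffffff=0x726bb1 → #7498673

ldi r5, #7498673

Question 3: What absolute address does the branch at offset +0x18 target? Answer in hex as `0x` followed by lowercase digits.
@+18  big-endian(77 ff ff e8) = 0x77ffffe8
  op=0x77ffffe8>>27=0xe ⇒ je (J)
  [26:0] imm=134217704 (s27→-24) = #-24
  target = base 0x95a4 + off 0x18 + 4 + imm -24 = 0x95a8

0x95a8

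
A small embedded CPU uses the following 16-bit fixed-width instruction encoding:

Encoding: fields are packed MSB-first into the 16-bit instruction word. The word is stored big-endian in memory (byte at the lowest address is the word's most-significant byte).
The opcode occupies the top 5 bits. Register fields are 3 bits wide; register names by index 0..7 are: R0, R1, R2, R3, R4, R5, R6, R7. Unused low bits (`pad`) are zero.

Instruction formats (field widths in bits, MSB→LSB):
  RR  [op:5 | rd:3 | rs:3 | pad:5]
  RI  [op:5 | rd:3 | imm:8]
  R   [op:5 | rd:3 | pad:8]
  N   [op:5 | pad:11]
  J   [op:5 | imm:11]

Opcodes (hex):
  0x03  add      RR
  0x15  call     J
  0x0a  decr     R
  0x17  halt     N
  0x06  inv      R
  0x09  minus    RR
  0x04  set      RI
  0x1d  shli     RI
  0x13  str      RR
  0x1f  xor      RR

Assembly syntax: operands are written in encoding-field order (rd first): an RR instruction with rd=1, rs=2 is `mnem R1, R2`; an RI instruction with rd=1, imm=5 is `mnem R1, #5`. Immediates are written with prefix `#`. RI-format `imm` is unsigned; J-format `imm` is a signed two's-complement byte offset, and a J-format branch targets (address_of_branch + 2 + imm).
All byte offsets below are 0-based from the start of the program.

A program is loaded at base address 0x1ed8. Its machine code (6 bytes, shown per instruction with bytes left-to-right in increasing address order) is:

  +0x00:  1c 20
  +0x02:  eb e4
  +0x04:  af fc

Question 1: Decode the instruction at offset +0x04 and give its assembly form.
call #-4

[04] af fc → 0xaffc
  op=0xaffc>>11=0x15 ⇒ call (J)
  imm@[10:0]=0x7fc (s11→-4) ⇒ #-4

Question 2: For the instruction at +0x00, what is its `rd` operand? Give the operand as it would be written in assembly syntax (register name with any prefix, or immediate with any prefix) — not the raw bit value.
R4

@+00  big-endian(1c 20) = 0x1c20
  top 5b → 0x3 → add [RR]
  rd@[10:8]=0x4 ⇒ R4
  rs@[7:5]=0x1 ⇒ R1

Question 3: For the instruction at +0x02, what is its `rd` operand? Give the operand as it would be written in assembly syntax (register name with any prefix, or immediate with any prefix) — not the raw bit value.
R3

@+02  big-endian(eb e4) = 0xebe4
  op=0xebe4>>11=0x1d ⇒ shli (RI)
  rd@[10:8]=0x3 ⇒ R3
  imm@[7:0]=0xe4 ⇒ #228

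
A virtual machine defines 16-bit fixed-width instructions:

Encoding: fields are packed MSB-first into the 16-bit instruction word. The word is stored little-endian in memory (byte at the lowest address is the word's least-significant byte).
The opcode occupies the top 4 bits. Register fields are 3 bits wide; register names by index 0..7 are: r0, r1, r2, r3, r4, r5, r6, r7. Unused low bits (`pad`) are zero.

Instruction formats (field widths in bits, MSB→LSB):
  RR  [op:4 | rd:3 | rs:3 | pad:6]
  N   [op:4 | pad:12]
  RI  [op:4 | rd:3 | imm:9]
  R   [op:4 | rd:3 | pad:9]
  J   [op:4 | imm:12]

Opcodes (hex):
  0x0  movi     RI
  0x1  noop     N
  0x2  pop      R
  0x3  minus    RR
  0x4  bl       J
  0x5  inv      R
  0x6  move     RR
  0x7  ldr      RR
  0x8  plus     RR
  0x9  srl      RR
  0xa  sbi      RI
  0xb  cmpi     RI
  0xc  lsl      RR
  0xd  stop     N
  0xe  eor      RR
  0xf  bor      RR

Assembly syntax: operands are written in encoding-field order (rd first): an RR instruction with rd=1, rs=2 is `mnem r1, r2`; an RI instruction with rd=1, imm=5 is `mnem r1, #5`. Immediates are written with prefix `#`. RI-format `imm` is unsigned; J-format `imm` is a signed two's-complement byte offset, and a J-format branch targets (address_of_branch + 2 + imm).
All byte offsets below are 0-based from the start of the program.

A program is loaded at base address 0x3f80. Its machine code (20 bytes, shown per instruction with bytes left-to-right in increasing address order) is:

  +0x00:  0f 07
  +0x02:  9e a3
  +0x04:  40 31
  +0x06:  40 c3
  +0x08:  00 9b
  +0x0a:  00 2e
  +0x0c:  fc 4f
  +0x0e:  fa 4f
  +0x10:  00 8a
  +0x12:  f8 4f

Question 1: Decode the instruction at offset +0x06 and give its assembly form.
off 0x06: read 40 c3 as little → 0xc340
  top 4b → 0xc → lsl [RR]
  rd@[11:9]=0x1 ⇒ r1
  rs@[8:6]=0x5 ⇒ r5

lsl r1, r5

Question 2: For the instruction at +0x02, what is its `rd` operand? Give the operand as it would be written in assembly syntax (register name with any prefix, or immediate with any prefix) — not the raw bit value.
off 0x02: read 9e a3 as little → 0xa39e
  op=0xa39e>>12=0xa ⇒ sbi (RI)
  [11:9] rd=1 = r1
  [8:0] imm=414 = #414

r1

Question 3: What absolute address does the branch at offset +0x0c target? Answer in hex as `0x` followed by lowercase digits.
[0c] fc 4f → 0x4ffc
  op=0x4ffc>>12=0x4 ⇒ bl (J)
  imm@[11:0]=0xffc (s12→-4) ⇒ #-4
  target = base 0x3f80 + off 0x0c + 2 + imm -4 = 0x3f8a

0x3f8a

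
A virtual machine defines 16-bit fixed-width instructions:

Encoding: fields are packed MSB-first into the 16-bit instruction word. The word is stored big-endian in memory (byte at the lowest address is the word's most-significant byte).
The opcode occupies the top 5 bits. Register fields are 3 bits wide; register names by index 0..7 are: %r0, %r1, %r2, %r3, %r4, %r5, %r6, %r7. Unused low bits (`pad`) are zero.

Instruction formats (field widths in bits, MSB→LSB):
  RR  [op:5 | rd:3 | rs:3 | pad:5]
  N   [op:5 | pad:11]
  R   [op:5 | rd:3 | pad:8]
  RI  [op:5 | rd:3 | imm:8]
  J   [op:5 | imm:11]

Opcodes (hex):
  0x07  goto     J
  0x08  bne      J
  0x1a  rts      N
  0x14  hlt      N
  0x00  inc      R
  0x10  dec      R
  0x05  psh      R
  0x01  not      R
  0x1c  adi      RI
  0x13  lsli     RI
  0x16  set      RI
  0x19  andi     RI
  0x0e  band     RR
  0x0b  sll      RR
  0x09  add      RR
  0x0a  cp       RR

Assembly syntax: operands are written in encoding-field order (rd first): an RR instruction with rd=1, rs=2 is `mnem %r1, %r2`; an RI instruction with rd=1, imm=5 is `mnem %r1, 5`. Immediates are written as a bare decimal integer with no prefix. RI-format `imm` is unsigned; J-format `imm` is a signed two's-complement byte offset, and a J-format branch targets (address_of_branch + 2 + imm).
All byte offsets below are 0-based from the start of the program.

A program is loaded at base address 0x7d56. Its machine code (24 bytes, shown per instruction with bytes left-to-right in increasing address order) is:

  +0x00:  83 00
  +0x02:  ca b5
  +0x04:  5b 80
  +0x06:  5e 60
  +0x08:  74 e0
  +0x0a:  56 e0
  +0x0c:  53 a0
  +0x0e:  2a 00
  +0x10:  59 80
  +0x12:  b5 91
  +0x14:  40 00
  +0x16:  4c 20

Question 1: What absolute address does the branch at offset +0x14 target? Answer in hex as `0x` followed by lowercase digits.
@+14  big-endian(40 00) = 0x4000
  op=0x4000>>11=0x8 ⇒ bne (J)
  imm@[10:0]=0x0 ⇒ 0
  target = base 0x7d56 + off 0x14 + 2 + imm 0 = 0x7d6c

0x7d6c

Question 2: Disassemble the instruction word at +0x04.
+0x04: 5b 80 ⇒ word 0x5b80 (big)
  opcode bits[15:11]=0xb: sll/RR
  [10:8] rd=3 = %r3
  [7:5] rs=4 = %r4

sll %r3, %r4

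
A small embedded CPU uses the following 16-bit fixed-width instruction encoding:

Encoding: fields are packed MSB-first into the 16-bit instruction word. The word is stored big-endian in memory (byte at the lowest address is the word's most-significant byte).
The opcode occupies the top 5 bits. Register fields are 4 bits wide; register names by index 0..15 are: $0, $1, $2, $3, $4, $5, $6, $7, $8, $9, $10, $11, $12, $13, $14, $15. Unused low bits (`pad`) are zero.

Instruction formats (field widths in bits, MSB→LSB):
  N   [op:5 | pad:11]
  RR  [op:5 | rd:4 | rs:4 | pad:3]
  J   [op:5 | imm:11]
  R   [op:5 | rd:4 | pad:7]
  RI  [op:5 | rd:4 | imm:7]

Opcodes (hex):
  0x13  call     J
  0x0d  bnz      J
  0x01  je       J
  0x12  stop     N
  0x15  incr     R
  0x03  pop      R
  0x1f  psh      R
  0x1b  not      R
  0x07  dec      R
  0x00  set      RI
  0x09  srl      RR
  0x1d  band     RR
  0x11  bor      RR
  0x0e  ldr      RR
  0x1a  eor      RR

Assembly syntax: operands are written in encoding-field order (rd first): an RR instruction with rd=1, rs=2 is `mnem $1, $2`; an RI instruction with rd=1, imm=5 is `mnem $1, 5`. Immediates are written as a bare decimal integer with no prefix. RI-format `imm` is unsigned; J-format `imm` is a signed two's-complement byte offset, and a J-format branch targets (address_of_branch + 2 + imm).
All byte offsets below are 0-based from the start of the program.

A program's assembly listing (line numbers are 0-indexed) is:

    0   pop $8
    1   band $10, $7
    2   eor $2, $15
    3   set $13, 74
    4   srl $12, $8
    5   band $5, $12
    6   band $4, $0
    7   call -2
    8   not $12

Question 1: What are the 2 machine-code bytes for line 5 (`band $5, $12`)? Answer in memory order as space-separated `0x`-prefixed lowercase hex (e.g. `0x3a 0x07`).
0xea 0xe0

5. band fields op=0x1d:5|rd=5:4|rs=12:4|pad=0:3 → word eae0h → ea e0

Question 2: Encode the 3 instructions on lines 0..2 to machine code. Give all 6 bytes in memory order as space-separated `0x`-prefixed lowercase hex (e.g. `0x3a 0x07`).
0x1c 0x00 0xed 0x38 0xd1 0x78

L0: pop op=0x3:5|rd=8:4|pad=0:7 ⇒ 0x1c00 ⇒ big 1c 00
L1: band op=0x1d:5|rd=10:4|rs=7:4|pad=0:3 ⇒ 0xed38 ⇒ big ed 38
L2: eor op=0x1a:5|rd=2:4|rs=15:4|pad=0:3 ⇒ 0xd178 ⇒ big d1 78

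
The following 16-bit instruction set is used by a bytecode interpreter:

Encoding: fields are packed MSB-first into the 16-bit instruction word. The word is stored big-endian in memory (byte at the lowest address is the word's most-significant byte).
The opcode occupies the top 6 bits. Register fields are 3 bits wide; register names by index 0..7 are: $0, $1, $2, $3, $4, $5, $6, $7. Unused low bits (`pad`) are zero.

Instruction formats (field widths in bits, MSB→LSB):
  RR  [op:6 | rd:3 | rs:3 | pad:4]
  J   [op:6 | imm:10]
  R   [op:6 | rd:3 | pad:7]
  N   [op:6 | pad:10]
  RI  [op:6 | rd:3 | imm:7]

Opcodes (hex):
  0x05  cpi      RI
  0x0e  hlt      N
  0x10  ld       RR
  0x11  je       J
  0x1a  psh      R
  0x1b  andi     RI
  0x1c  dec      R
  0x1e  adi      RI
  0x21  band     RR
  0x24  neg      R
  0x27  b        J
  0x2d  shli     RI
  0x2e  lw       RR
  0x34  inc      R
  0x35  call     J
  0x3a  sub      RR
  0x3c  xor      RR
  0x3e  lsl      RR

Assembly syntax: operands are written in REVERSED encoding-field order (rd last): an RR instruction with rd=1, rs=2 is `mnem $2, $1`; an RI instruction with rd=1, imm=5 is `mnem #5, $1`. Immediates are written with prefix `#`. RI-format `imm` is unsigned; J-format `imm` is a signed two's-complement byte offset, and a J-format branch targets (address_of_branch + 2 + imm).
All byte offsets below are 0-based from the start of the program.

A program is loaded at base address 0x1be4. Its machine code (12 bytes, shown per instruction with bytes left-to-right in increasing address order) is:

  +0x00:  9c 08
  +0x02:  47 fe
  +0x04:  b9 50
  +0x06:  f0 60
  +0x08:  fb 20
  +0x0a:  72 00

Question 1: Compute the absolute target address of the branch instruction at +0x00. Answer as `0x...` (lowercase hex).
0x1bee

[00] 9c 08 → 0x9c08
  opcode bits[15:10]=0x27: b/J
  imm: (w>>0)&0x3ff=0x8 → #8
  target = base 0x1be4 + off 0x00 + 2 + imm 8 = 0x1bee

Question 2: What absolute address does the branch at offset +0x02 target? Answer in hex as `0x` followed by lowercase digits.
+0x02: 47 fe ⇒ word 0x47fe (big)
  top 6b → 0x11 → je [J]
  [9:0] imm=1022 (s10→-2) = #-2
  target = base 0x1be4 + off 0x02 + 2 + imm -2 = 0x1be6

0x1be6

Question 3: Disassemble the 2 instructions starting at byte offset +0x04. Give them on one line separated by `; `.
off 0x04: read b9 50 as big → 0xb950
  opcode bits[15:10]=0x2e: lw/RR
  [9:7] rd=2 = $2
  [6:4] rs=5 = $5
off 0x06: read f0 60 as big → 0xf060
  opcode bits[15:10]=0x3c: xor/RR
  [9:7] rd=0 = $0
  [6:4] rs=6 = $6

lw $5, $2; xor $6, $0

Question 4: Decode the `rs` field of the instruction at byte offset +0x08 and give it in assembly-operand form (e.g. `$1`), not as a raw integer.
[08] fb 20 → 0xfb20
  top 6b → 0x3e → lsl [RR]
  [9:7] rd=6 = $6
  [6:4] rs=2 = $2

$2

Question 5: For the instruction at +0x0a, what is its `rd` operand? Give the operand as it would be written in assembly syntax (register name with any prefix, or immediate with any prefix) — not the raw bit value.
[0a] 72 00 → 0x7200
  op=0x7200>>10=0x1c ⇒ dec (R)
  rd: (w>>7)&0x7=0x4 → $4

$4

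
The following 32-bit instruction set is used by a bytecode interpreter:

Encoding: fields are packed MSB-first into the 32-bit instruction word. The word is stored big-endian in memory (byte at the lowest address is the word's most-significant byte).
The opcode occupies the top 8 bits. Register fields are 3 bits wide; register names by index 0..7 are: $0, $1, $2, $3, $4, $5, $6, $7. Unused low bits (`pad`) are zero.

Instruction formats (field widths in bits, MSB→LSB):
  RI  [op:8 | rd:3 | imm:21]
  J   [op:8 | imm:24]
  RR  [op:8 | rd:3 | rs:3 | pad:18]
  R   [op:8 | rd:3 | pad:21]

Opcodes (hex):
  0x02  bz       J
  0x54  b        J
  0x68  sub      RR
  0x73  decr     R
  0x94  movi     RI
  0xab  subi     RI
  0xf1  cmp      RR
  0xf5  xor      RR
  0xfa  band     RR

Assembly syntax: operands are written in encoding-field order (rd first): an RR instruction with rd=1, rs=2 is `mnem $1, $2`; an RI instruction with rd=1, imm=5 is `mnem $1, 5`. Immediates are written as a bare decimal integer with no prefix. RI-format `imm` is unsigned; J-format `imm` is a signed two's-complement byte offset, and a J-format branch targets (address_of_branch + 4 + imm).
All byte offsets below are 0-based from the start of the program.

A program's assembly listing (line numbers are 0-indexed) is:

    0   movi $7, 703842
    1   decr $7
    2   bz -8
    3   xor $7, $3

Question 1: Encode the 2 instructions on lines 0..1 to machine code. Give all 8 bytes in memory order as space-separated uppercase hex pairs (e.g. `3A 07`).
line 0 (movi): pack op=0x94:8|rd=7:3|imm=703842:21 = 0x94eabd62; big→ 94 ea bd 62
line 1 (decr): pack op=0x73:8|rd=7:3|pad=0:21 = 0x73e00000; big→ 73 e0 00 00

94 EA BD 62 73 E0 00 00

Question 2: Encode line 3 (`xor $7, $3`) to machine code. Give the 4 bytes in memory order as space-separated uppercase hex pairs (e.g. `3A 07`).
line 3 (xor): pack op=0xf5:8|rd=7:3|rs=3:3|pad=0:18 = 0xf5ec0000; big→ f5 ec 00 00

F5 EC 00 00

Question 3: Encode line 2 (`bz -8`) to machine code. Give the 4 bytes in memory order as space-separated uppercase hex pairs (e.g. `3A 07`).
2. bz fields op=0x2:8|imm=-8:24 → word 02fffff8h → 02 ff ff f8

02 FF FF F8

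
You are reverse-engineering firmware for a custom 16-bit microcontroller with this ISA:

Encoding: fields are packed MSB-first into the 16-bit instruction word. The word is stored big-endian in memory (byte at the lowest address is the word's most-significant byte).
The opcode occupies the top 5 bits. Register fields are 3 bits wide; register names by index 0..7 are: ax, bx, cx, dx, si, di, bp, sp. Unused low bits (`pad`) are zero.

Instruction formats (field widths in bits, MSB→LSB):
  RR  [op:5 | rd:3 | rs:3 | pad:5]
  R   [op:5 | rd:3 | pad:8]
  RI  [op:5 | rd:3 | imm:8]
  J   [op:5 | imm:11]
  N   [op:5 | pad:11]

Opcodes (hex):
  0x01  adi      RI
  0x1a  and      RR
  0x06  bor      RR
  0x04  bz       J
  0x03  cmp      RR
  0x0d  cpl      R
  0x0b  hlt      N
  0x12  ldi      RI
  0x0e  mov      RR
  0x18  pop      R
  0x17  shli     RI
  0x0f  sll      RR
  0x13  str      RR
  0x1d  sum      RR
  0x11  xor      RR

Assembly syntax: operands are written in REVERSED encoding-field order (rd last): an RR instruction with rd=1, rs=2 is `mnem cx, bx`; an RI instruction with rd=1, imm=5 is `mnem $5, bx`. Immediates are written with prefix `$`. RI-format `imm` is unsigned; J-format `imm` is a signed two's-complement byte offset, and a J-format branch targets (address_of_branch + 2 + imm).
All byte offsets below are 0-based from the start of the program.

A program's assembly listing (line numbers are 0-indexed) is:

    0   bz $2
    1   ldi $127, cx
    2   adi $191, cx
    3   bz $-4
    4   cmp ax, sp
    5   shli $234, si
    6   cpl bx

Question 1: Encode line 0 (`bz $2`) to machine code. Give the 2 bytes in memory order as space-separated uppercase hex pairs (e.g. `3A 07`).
20 02

line 0 (bz): pack op=0x4:5|imm=2:11 = 0x2002; big→ 20 02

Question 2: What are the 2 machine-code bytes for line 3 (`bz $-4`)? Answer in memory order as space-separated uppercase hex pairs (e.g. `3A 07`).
27 FC

3. bz fields op=0x4:5|imm=-4:11 → word 27fch → 27 fc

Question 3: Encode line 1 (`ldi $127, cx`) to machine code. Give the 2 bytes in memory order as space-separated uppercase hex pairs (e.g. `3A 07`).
92 7F

L1: ldi op=0x12:5|rd=2:3|imm=127:8 ⇒ 0x927f ⇒ big 92 7f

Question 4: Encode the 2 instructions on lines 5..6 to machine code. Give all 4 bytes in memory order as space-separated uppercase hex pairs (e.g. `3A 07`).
BC EA 69 00

line 5 (shli): pack op=0x17:5|rd=4:3|imm=234:8 = 0xbcea; big→ bc ea
line 6 (cpl): pack op=0xd:5|rd=1:3|pad=0:8 = 0x6900; big→ 69 00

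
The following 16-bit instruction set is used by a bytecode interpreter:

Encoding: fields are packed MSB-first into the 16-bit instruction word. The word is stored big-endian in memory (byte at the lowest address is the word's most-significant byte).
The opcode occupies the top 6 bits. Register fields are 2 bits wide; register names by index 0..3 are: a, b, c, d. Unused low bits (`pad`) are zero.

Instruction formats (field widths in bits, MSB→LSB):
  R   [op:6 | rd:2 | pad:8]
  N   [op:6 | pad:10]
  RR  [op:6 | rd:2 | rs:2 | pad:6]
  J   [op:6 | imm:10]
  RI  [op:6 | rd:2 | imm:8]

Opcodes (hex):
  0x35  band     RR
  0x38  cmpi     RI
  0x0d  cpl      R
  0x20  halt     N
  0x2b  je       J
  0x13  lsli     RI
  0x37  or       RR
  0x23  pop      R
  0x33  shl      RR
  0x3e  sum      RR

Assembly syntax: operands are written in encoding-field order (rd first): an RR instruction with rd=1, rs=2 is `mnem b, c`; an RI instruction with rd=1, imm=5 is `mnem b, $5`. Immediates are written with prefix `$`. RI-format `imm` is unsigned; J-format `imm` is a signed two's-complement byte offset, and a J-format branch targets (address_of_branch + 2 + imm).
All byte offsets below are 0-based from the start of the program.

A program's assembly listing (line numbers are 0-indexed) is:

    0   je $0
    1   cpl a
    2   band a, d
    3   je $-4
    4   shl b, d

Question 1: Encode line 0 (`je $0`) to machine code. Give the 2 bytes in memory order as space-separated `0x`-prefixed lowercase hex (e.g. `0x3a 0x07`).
0xac 0x00

0. je fields op=0x2b:6|imm=0:10 → word ac00h → ac 00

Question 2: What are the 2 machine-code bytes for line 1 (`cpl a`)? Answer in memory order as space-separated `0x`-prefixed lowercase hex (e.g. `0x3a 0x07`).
1. cpl fields op=0xd:6|rd=0:2|pad=0:8 → word 3400h → 34 00

0x34 0x00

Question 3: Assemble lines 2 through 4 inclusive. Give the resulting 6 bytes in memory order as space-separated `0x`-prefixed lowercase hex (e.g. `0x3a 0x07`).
L2: band op=0x35:6|rd=0:2|rs=3:2|pad=0:6 ⇒ 0xd4c0 ⇒ big d4 c0
L3: je op=0x2b:6|imm=-4:10 ⇒ 0xaffc ⇒ big af fc
L4: shl op=0x33:6|rd=1:2|rs=3:2|pad=0:6 ⇒ 0xcdc0 ⇒ big cd c0

0xd4 0xc0 0xaf 0xfc 0xcd 0xc0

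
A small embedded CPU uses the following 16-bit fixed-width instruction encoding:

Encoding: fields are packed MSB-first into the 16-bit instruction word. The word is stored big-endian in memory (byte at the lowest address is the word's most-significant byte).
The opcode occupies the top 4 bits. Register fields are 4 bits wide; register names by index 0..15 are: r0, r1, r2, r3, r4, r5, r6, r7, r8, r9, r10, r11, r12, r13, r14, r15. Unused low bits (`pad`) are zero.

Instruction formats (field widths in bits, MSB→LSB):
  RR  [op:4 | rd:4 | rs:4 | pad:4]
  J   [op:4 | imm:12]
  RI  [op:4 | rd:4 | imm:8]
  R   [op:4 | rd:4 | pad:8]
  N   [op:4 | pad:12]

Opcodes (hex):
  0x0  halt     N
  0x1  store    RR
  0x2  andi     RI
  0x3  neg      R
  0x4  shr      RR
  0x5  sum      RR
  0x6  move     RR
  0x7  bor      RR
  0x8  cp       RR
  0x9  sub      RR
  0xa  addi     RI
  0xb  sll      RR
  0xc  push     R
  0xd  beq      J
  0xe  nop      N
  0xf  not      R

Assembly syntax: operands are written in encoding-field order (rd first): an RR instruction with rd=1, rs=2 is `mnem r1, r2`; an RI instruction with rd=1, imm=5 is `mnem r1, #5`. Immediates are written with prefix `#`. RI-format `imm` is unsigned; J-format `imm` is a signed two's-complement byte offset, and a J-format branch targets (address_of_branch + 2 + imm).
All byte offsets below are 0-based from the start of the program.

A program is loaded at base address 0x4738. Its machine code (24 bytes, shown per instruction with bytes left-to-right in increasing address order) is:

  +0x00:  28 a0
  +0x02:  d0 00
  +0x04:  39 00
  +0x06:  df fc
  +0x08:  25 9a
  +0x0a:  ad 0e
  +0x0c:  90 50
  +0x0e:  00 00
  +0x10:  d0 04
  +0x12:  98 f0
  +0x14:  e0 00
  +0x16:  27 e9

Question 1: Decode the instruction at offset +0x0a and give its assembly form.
off 0x0a: read ad 0e as big → 0xad0e
  top 4b → 0xa → addi [RI]
  rd@[11:8]=0xd ⇒ r13
  imm@[7:0]=0xe ⇒ #14

addi r13, #14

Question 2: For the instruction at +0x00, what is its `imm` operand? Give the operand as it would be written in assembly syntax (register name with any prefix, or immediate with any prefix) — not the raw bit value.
#160

+0x00: 28 a0 ⇒ word 0x28a0 (big)
  op=0x28a0>>12=0x2 ⇒ andi (RI)
  rd@[11:8]=0x8 ⇒ r8
  imm@[7:0]=0xa0 ⇒ #160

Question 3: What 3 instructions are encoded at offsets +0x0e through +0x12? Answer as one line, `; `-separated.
halt; beq #4; sub r8, r15

+0x0e: 00 00 ⇒ word 0x0000 (big)
  opcode bits[15:12]=0x0: halt/N
+0x10: d0 04 ⇒ word 0xd004 (big)
  opcode bits[15:12]=0xd: beq/J
  imm: (w>>0)&0xfff=0x4 → #4
+0x12: 98 f0 ⇒ word 0x98f0 (big)
  opcode bits[15:12]=0x9: sub/RR
  rd: (w>>8)&0xf=0x8 → r8
  rs: (w>>4)&0xf=0xf → r15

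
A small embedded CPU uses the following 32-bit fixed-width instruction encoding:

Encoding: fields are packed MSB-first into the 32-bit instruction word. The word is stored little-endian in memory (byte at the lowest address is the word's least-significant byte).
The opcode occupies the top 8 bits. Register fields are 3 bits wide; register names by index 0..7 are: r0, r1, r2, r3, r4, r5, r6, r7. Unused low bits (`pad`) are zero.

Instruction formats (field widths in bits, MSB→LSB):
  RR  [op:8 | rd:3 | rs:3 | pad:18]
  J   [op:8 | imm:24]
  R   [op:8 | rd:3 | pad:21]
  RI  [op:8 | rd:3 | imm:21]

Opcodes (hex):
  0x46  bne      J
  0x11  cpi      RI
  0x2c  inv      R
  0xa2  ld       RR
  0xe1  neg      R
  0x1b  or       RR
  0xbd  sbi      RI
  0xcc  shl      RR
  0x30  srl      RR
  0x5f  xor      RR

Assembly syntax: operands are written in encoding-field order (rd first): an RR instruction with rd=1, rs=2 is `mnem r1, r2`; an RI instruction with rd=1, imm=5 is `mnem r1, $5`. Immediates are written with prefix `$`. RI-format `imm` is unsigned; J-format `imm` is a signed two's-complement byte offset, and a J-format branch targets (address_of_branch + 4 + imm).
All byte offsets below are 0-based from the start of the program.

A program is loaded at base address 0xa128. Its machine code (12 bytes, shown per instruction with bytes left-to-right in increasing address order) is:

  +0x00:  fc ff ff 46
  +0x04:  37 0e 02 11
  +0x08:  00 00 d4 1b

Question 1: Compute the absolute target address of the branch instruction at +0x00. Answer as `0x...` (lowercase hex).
0xa128

[00] fc ff ff 46 → 0x46fffffc
  top 8b → 0x46 → bne [J]
  imm: (w>>0)&0xffffff=0xfffffc (s24→-4) → $-4
  target = base 0xa128 + off 0x00 + 4 + imm -4 = 0xa128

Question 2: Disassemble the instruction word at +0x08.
[08] 00 00 d4 1b → 0x1bd40000
  op=0x1bd40000>>24=0x1b ⇒ or (RR)
  rd: (w>>21)&0x7=0x6 → r6
  rs: (w>>18)&0x7=0x5 → r5

or r6, r5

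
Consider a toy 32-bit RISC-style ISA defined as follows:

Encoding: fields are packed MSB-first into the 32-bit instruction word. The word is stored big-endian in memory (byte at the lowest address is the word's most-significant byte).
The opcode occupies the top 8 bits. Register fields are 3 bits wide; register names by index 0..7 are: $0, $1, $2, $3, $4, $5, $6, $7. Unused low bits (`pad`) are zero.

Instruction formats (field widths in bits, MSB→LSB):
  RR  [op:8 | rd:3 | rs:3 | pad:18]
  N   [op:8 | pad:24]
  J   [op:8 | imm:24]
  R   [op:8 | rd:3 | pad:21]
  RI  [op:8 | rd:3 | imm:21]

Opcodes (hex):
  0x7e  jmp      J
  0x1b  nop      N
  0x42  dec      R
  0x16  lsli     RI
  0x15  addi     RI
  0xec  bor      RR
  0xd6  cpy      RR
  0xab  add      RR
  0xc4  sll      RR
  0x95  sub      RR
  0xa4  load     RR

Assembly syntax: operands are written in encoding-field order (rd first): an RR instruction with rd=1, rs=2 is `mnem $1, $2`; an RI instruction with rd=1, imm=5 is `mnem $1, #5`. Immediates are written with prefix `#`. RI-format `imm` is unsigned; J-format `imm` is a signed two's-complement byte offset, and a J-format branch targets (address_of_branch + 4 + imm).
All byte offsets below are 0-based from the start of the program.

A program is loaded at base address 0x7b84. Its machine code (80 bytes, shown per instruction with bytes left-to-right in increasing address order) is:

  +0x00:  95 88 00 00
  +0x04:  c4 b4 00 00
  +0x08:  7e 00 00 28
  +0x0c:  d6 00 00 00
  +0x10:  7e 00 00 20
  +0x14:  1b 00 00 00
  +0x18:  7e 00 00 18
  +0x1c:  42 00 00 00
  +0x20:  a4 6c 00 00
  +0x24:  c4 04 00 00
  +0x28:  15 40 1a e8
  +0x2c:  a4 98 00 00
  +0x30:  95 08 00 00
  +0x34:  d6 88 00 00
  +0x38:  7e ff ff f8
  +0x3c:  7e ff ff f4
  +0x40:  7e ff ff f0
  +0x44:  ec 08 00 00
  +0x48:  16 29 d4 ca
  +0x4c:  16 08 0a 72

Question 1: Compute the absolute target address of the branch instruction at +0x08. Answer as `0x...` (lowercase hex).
off 0x08: read 7e 00 00 28 as big → 0x7e000028
  op=0x7e000028>>24=0x7e ⇒ jmp (J)
  imm@[23:0]=0x28 ⇒ #40
  target = base 0x7b84 + off 0x08 + 4 + imm 40 = 0x7bb8

0x7bb8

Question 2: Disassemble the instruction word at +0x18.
+0x18: 7e 00 00 18 ⇒ word 0x7e000018 (big)
  top 8b → 0x7e → jmp [J]
  imm: (w>>0)&0xffffff=0x18 → #24

jmp #24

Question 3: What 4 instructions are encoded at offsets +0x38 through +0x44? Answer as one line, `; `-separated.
jmp #-8; jmp #-12; jmp #-16; bor $0, $2

[38] 7e ff ff f8 → 0x7efffff8
  op=0x7efffff8>>24=0x7e ⇒ jmp (J)
  imm@[23:0]=0xfffff8 (s24→-8) ⇒ #-8
[3c] 7e ff ff f4 → 0x7efffff4
  op=0x7efffff4>>24=0x7e ⇒ jmp (J)
  imm@[23:0]=0xfffff4 (s24→-12) ⇒ #-12
[40] 7e ff ff f0 → 0x7efffff0
  op=0x7efffff0>>24=0x7e ⇒ jmp (J)
  imm@[23:0]=0xfffff0 (s24→-16) ⇒ #-16
[44] ec 08 00 00 → 0xec080000
  op=0xec080000>>24=0xec ⇒ bor (RR)
  rd@[23:21]=0x0 ⇒ $0
  rs@[20:18]=0x2 ⇒ $2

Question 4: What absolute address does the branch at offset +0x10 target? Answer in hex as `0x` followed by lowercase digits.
+0x10: 7e 00 00 20 ⇒ word 0x7e000020 (big)
  opcode bits[31:24]=0x7e: jmp/J
  imm: (w>>0)&0xffffff=0x20 → #32
  target = base 0x7b84 + off 0x10 + 4 + imm 32 = 0x7bb8

0x7bb8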